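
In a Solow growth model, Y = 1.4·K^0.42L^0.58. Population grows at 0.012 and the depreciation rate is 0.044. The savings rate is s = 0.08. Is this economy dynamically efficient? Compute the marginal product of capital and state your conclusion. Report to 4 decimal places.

Break-even investment rate: n + δ = 0.012 + 0.044 = 0.056.
Steady-state k*: s·A·k^0.42 = 0.056·k gives k* = (0.08·1.4/0.056)^(1/0.58) ≈ 3.3038.
MPK = 0.42·1.4·3.3038^(-0.58) ≈ 0.2940.
MPK > n+δ = 0.056, so the economy is dynamically efficient (under-saving).

dynamically efficient; MPK ≈ 0.2940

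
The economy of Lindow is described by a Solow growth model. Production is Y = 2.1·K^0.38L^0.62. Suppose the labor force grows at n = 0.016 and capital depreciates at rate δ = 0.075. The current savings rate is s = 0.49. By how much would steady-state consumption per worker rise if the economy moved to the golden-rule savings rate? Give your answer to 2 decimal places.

Break-even investment rate: n + δ = 0.016 + 0.075 = 0.091.
Current steady state (s = 0.49): k* = (0.49·2.1/0.091)^(1/0.62) ≈ 50.0023, y* = 2.1·50.0023^0.38 ≈ 9.2861, c* = (1−0.49)·9.2861 ≈ 4.7359.
Setting f'(k) = n+δ gives 0.38·2.1·k^(0.38−1) = 0.091, hence k_gold = (0.38·2.1/0.091)^(1/0.62) ≈ 33.1822.
y_gold = 2.1·33.1822^0.38 ≈ 7.9463, c_gold = y_gold − 0.091·k_gold ≈ 4.9267.
Gain: Δc = 4.9267 − 4.7359 ≈ 0.1908.

Δc ≈ 0.19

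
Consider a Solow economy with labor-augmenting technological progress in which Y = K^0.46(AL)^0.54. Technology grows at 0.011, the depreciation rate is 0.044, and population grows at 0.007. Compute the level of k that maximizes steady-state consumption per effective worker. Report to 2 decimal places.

k_gold ≈ 40.91

Capital per effective worker breaks even when investment replaces (n + g + δ)·k; here n + g + δ = 0.062.
Setting f'(k) = n+g+δ gives 0.46·k^(0.46−1) = 0.062, hence k_gold = (0.46/0.062)^(1/0.54) ≈ 40.9062.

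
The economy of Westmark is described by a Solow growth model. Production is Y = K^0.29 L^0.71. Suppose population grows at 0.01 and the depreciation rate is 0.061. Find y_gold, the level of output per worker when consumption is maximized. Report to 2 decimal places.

Capital per worker breaks even when investment replaces (n + δ)·k; here n + δ = 0.071.
Golden rule sets MPK = n+δ: 0.29·k^(0.29−1) = 0.071, so k_gold = (0.29/0.071)^(1/0.71) ≈ 7.2570.
Output: y_gold = k_gold^0.29 = 7.2570^0.29 ≈ 1.7767.

y_gold ≈ 1.78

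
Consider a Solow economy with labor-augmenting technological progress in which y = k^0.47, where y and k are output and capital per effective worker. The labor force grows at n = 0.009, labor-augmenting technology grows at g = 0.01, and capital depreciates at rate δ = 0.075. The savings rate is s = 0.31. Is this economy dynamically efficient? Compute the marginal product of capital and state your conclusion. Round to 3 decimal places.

Capital per effective worker breaks even when investment replaces (n + g + δ)·k; here n + g + δ = 0.094.
Steady-state k*: s·k^0.47 = 0.094·k gives k* = (0.31/0.094)^(1/0.53) ≈ 9.5017.
MPK = 0.47·9.5017^(-0.53) ≈ 0.1425.
MPK > n+g+δ = 0.094, so the economy is dynamically efficient (under-saving).

dynamically efficient; MPK ≈ 0.143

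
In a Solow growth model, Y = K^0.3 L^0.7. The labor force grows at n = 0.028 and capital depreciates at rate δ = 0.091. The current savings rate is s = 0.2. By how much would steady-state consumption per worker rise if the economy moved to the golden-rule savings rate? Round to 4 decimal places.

The effective depreciation rate is n + δ = 0.028 + 0.091 = 0.119.
Current steady state (s = 0.2): k* = (0.2/0.119)^(1/0.7) ≈ 2.0995, y* = 2.0995^0.3 ≈ 1.2492, c* = (1−0.2)·1.2492 ≈ 0.9994.
At the golden rule the marginal product of capital equals n+δ: 0.3·k^(0.3−1) = 0.119. Solving, k_gold = (0.3/0.119)^(1/0.7) ≈ 3.7469.
y_gold = 3.7469^0.3 ≈ 1.4863, c_gold = y_gold − 0.119·k_gold ≈ 1.0404.
Gain: Δc = 1.0404 − 0.9994 ≈ 0.0410.

Δc ≈ 0.0410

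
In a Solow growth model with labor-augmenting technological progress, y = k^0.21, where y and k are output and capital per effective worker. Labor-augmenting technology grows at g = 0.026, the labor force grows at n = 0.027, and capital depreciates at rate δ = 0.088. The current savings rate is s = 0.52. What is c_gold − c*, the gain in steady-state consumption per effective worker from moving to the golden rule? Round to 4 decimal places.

Break-even investment rate: n + g + δ = 0.027 + 0.026 + 0.088 = 0.141.
Current steady state (s = 0.52): k* = (0.52/0.141)^(1/0.79) ≈ 5.2173, y* = 5.2173^0.21 ≈ 1.4147, c* = (1−0.52)·1.4147 ≈ 0.6791.
Golden rule sets MPK = n+g+δ: 0.21·k^(0.21−1) = 0.141, so k_gold = (0.21/0.141)^(1/0.79) ≈ 1.6557.
y_gold = 1.6557^0.21 ≈ 1.1117, c_gold = y_gold − 0.141·k_gold ≈ 0.8782.
Gain: Δc = 0.8782 − 0.6791 ≈ 0.1992.

Δc ≈ 0.1992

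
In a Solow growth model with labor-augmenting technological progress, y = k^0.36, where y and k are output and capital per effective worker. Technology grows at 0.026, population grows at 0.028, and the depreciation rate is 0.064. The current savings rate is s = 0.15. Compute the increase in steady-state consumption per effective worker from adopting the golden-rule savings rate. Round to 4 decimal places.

Δc ≈ 0.2257

Capital per effective worker breaks even when investment replaces (n + g + δ)·k; here n + g + δ = 0.118.
Current steady state (s = 0.15): k* = (0.15/0.118)^(1/0.64) ≈ 1.4549, y* = 1.4549^0.36 ≈ 1.1445, c* = (1−0.15)·1.1445 ≈ 0.9728.
Maximizing c = f(k) − (n+g+δ)·k gives f'(k) = n+g+δ, i.e. 0.36·k^(0.36−1) = 0.118, so k_gold = (0.36/0.118)^(1/0.64) ≈ 5.7136.
y_gold = 5.7136^0.36 ≈ 1.8728, c_gold = y_gold − 0.118·k_gold ≈ 1.1986.
Gain: Δc = 1.1986 − 0.9728 ≈ 0.2257.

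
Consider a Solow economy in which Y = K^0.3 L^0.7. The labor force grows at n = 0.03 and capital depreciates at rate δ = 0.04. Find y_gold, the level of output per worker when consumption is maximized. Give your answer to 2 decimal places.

Capital per worker breaks even when investment replaces (n + δ)·k; here n + δ = 0.07.
Maximizing c = f(k) − (n+δ)·k gives f'(k) = n+δ, i.e. 0.3·k^(0.3−1) = 0.07, so k_gold = (0.3/0.07)^(1/0.7) ≈ 7.9963.
Output: y_gold = k_gold^0.3 = 7.9963^0.3 ≈ 1.8658.

y_gold ≈ 1.87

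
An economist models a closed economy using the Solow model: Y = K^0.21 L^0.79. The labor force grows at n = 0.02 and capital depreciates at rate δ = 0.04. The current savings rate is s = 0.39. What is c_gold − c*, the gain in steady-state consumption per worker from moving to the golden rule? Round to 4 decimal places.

Δc ≈ 0.0989

Break-even investment rate: n + δ = 0.02 + 0.04 = 0.06.
Current steady state (s = 0.39): k* = (0.39/0.06)^(1/0.79) ≈ 10.6907, y* = 10.6907^0.21 ≈ 1.6447, c* = (1−0.39)·1.6447 ≈ 1.0033.
Setting f'(k) = n+δ gives 0.21·k^(0.21−1) = 0.06, hence k_gold = (0.21/0.06)^(1/0.79) ≈ 4.8831.
y_gold = 4.8831^0.21 ≈ 1.3952, c_gold = y_gold − 0.06·k_gold ≈ 1.1022.
Gain: Δc = 1.1022 − 1.0033 ≈ 0.0989.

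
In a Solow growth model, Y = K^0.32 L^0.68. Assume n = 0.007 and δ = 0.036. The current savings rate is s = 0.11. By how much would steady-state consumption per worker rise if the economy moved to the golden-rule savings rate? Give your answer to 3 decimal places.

The effective depreciation rate is n + δ = 0.007 + 0.036 = 0.043.
Current steady state (s = 0.11): k* = (0.11/0.043)^(1/0.68) ≈ 3.9801, y* = 3.9801^0.32 ≈ 1.5558, c* = (1−0.11)·1.5558 ≈ 1.3847.
At the golden rule the marginal product of capital equals n+δ: 0.32·k^(0.32−1) = 0.043. Solving, k_gold = (0.32/0.043)^(1/0.68) ≈ 19.1375.
y_gold = 19.1375^0.32 ≈ 2.5716, c_gold = y_gold − 0.043·k_gold ≈ 1.7487.
Gain: Δc = 1.7487 − 1.3847 ≈ 0.3640.

Δc ≈ 0.364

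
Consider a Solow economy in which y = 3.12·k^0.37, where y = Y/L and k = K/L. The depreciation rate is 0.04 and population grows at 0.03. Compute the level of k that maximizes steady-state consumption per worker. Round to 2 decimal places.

The effective depreciation rate is n + δ = 0.03 + 0.04 = 0.07.
Golden rule sets MPK = n+δ: 0.37·3.12·k^(0.37−1) = 0.07, so k_gold = (0.37·3.12/0.07)^(1/0.63) ≈ 85.5374.

k_gold ≈ 85.54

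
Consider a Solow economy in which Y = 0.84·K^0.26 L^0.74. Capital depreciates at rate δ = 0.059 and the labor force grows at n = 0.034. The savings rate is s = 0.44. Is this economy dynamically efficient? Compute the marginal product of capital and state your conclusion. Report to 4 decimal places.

Break-even investment rate: n + δ = 0.034 + 0.059 = 0.093.
Steady-state k*: s·A·k^0.26 = 0.093·k gives k* = (0.44·0.84/0.093)^(1/0.74) ≈ 6.4535.
MPK = 0.26·0.84·6.4535^(-0.74) ≈ 0.0550.
MPK < n+δ = 0.093, so the economy is dynamically inefficient (over-saving).

dynamically inefficient; MPK ≈ 0.0550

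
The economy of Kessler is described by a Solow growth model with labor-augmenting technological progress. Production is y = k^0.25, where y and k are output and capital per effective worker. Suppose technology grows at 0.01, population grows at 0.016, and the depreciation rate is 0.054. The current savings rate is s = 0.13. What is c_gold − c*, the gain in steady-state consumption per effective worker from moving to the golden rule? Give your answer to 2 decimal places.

Δc ≈ 0.07

n + g + δ = 0.016 + 0.01 + 0.054 = 0.08.
Current steady state (s = 0.13): k* = (0.13/0.08)^(1/0.75) ≈ 1.9105, y* = 1.9105^0.25 ≈ 1.1757, c* = (1−0.13)·1.1757 ≈ 1.0228.
Maximizing c = f(k) − (n+g+δ)·k gives f'(k) = n+g+δ, i.e. 0.25·k^(0.25−1) = 0.08, so k_gold = (0.25/0.08)^(1/0.75) ≈ 4.5688.
y_gold = 4.5688^0.25 ≈ 1.4620, c_gold = y_gold − 0.08·k_gold ≈ 1.0965.
Gain: Δc = 1.0965 − 1.0228 ≈ 0.0737.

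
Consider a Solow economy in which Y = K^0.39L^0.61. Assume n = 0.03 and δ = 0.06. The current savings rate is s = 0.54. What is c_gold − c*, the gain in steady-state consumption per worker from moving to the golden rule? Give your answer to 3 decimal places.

Break-even investment rate: n + δ = 0.03 + 0.06 = 0.09.
Current steady state (s = 0.54): k* = (0.54/0.09)^(1/0.61) ≈ 18.8650, y* = 18.8650^0.39 ≈ 3.1442, c* = (1−0.54)·3.1442 ≈ 1.4463.
Maximizing c = f(k) − (n+δ)·k gives f'(k) = n+δ, i.e. 0.39·k^(0.39−1) = 0.09, so k_gold = (0.39/0.09)^(1/0.61) ≈ 11.0655.
y_gold = 11.0655^0.39 ≈ 2.5536, c_gold = y_gold − 0.09·k_gold ≈ 1.5577.
Gain: Δc = 1.5577 − 1.4463 ≈ 0.1114.

Δc ≈ 0.111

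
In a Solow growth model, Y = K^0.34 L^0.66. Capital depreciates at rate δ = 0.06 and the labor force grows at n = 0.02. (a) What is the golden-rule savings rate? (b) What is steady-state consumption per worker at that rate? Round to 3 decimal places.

Break-even investment rate: n + δ = 0.02 + 0.06 = 0.08.
For Cobb-Douglas, s_gold equals capital's share: s_gold = 0.34.
Golden rule sets MPK = n+δ: 0.34·k^(0.34−1) = 0.08, so k_gold = (0.34/0.08)^(1/0.66) ≈ 8.9558.
y_gold = 8.9558^0.34 ≈ 2.1072; c_gold = (1−0.34)·y_gold ≈ 1.3908.

(a) s_gold = 0.340; (b) c_gold ≈ 1.391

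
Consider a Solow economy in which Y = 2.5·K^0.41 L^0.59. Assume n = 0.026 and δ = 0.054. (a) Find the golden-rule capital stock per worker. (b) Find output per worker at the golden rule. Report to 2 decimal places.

The effective depreciation rate is n + δ = 0.026 + 0.054 = 0.08.
Golden rule sets MPK = n+δ: 0.41·2.5·k^(0.41−1) = 0.08, so k_gold = (0.41·2.5/0.08)^(1/0.59) ≈ 75.3955.
y_gold = 2.5·75.3955^0.41 ≈ 14.7113.

(a) k_gold ≈ 75.40; (b) y_gold ≈ 14.71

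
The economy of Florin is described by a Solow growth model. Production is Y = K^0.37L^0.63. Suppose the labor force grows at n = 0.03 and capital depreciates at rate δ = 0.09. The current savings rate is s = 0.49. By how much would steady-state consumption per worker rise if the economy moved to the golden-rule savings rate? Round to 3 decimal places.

n + δ = 0.03 + 0.09 = 0.12.
Current steady state (s = 0.49): k* = (0.49/0.12)^(1/0.63) ≈ 9.3296, y* = 9.3296^0.37 ≈ 2.2848, c* = (1−0.49)·2.2848 ≈ 1.1653.
Setting f'(k) = n+δ gives 0.37·k^(0.37−1) = 0.12, hence k_gold = (0.37/0.12)^(1/0.63) ≈ 5.9734.
y_gold = 5.9734^0.37 ≈ 1.9373, c_gold = y_gold − 0.12·k_gold ≈ 1.2205.
Gain: Δc = 1.2205 − 1.1653 ≈ 0.0553.

Δc ≈ 0.055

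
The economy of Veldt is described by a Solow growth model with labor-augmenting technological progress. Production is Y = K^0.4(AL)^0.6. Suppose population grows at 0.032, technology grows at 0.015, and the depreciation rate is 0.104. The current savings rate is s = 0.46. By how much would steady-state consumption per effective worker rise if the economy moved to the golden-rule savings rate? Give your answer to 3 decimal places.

Δc ≈ 0.014

Break-even investment rate: n + g + δ = 0.032 + 0.015 + 0.104 = 0.151.
Current steady state (s = 0.46): k* = (0.46/0.151)^(1/0.6) ≈ 6.4018, y* = 6.4018^0.4 ≈ 2.1015, c* = (1−0.46)·2.1015 ≈ 1.1348.
Maximizing c = f(k) − (n+g+δ)·k gives f'(k) = n+g+δ, i.e. 0.4·k^(0.4−1) = 0.151, so k_gold = (0.4/0.151)^(1/0.6) ≈ 5.0715.
y_gold = 5.0715^0.4 ≈ 1.9145, c_gold = y_gold − 0.151·k_gold ≈ 1.1487.
Gain: Δc = 1.1487 − 1.1348 ≈ 0.0139.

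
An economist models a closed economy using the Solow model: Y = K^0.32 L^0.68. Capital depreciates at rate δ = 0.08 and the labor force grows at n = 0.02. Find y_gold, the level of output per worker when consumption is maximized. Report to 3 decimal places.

Break-even investment rate: n + δ = 0.02 + 0.08 = 0.1.
At the golden rule the marginal product of capital equals n+δ: 0.32·k^(0.32−1) = 0.1. Solving, k_gold = (0.32/0.1)^(1/0.68) ≈ 5.5318.
Output: y_gold = k_gold^0.32 = 5.5318^0.32 ≈ 1.7287.

y_gold ≈ 1.729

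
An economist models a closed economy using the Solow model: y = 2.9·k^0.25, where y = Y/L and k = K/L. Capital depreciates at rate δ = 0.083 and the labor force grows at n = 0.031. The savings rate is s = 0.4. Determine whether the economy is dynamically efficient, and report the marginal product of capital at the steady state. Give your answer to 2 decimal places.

dynamically inefficient; MPK ≈ 0.07

Break-even investment rate: n + δ = 0.031 + 0.083 = 0.114.
Steady-state k*: s·A·k^0.25 = 0.114·k gives k* = (0.4·2.9/0.114)^(1/0.75) ≈ 22.0498.
MPK = 0.25·2.9·22.0498^(-0.75) ≈ 0.0713.
MPK < n+δ = 0.114, so the economy is dynamically inefficient (over-saving).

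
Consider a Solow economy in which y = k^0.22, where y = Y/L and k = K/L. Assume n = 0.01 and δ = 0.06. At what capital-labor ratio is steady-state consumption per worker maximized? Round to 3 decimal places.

Break-even investment rate: n + δ = 0.01 + 0.06 = 0.07.
Setting f'(k) = n+δ gives 0.22·k^(0.22−1) = 0.07, hence k_gold = (0.22/0.07)^(1/0.78) ≈ 4.3411.

k_gold ≈ 4.341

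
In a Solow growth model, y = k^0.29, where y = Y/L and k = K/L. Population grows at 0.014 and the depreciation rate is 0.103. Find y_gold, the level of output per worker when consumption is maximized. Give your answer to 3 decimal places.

y_gold ≈ 1.449

Break-even investment rate: n + δ = 0.014 + 0.103 = 0.117.
Maximizing c = f(k) − (n+δ)·k gives f'(k) = n+δ, i.e. 0.29·k^(0.29−1) = 0.117, so k_gold = (0.29/0.117)^(1/0.71) ≈ 3.5911.
Output: y_gold = k_gold^0.29 = 3.5911^0.29 ≈ 1.4488.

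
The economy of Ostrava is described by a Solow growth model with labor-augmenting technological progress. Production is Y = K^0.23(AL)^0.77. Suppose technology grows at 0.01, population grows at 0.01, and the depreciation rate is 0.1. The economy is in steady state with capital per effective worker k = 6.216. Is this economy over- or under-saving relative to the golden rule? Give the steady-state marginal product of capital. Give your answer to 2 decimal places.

n + g + δ = 0.01 + 0.01 + 0.1 = 0.12.
MPK = 0.23·k^(0.23−1) = 0.23·6.216^(-0.77) ≈ 0.0563.
MPK < 0.12, so the economy is dynamically inefficient (over-saving).

over-saving; MPK ≈ 0.06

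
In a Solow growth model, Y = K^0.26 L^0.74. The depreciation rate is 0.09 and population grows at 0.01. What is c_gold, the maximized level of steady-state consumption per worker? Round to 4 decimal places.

c_gold ≈ 1.0352

Capital per worker breaks even when investment replaces (n + δ)·k; here n + δ = 0.1.
Golden rule sets MPK = n+δ: 0.26·k^(0.26−1) = 0.1, so k_gold = (0.26/0.1)^(1/0.74) ≈ 3.6373.
y_gold = 3.6373^0.26 ≈ 1.3989.
c_gold = y_gold − (n+δ)·k_gold = 1.3989 − 0.1·3.6373 ≈ 1.0352.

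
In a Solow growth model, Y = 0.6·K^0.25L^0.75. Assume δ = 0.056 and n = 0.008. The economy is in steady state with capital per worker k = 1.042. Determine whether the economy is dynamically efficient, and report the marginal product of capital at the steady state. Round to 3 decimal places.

dynamically efficient; MPK ≈ 0.145

n + δ = 0.008 + 0.056 = 0.064.
MPK = 0.25·0.6·k^(0.25−1) = 0.25·0.6·1.042^(-0.75) ≈ 0.1454.
MPK > 0.064, so the economy is dynamically efficient (under-saving).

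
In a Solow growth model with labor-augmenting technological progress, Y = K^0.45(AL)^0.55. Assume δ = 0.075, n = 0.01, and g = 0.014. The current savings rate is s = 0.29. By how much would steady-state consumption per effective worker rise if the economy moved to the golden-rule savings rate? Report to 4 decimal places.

Δc ≈ 0.1877

Break-even investment rate: n + g + δ = 0.01 + 0.014 + 0.075 = 0.099.
Current steady state (s = 0.29): k* = (0.29/0.099)^(1/0.55) ≈ 7.0576, y* = 7.0576^0.45 ≈ 2.4093, c* = (1−0.29)·2.4093 ≈ 1.7106.
Golden rule sets MPK = n+g+δ: 0.45·k^(0.45−1) = 0.099, so k_gold = (0.45/0.099)^(1/0.55) ≈ 15.6890.
y_gold = 15.6890^0.45 ≈ 3.4516, c_gold = y_gold − 0.099·k_gold ≈ 1.8984.
Gain: Δc = 1.8984 − 1.7106 ≈ 0.1877.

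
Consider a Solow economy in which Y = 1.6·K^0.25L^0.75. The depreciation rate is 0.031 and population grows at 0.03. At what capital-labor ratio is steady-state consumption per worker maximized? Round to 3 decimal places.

k_gold ≈ 12.274

Break-even investment rate: n + δ = 0.03 + 0.031 = 0.061.
Golden rule sets MPK = n+δ: 0.25·1.6·k^(0.25−1) = 0.061, so k_gold = (0.25·1.6/0.061)^(1/0.75) ≈ 12.2736.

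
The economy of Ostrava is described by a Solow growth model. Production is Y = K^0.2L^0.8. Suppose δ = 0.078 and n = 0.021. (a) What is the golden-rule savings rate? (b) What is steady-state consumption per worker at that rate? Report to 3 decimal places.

The effective depreciation rate is n + δ = 0.021 + 0.078 = 0.099.
For Cobb-Douglas, s_gold equals capital's share: s_gold = 0.2.
Maximizing c = f(k) − (n+δ)·k gives f'(k) = n+δ, i.e. 0.2·k^(0.2−1) = 0.099, so k_gold = (0.2/0.099)^(1/0.8) ≈ 2.4085.
y_gold = 2.4085^0.2 ≈ 1.1922; c_gold = (1−0.2)·y_gold ≈ 0.9538.

(a) s_gold = 0.200; (b) c_gold ≈ 0.954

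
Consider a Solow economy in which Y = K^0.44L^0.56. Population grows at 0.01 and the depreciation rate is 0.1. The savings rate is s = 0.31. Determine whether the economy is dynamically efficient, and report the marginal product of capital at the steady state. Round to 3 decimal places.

dynamically efficient; MPK ≈ 0.156

The effective depreciation rate is n + δ = 0.01 + 0.1 = 0.11.
Steady-state k*: s·k^0.44 = 0.11·k gives k* = (0.31/0.11)^(1/0.56) ≈ 6.3609.
MPK = 0.44·6.3609^(-0.56) ≈ 0.1561.
MPK > n+δ = 0.11, so the economy is dynamically efficient (under-saving).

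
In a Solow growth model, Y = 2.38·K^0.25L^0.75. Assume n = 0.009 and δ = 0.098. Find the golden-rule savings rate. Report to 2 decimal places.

Capital per worker breaks even when investment replaces (n + δ)·k; here n + δ = 0.107.
At the golden rule MPK = n+δ, and in any Cobb-Douglas steady state s = (n+δ)·k/y = MPK·k/y = capital's share 0.25.

s_gold = 0.25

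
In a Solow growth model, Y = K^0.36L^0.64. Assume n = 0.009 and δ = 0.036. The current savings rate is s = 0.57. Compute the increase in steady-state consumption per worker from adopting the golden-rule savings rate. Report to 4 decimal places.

Capital per worker breaks even when investment replaces (n + δ)·k; here n + δ = 0.045.
Current steady state (s = 0.57): k* = (0.57/0.045)^(1/0.64) ≈ 52.8336, y* = 52.8336^0.36 ≈ 4.1711, c* = (1−0.57)·4.1711 ≈ 1.7936.
Maximizing c = f(k) − (n+δ)·k gives f'(k) = n+δ, i.e. 0.36·k^(0.36−1) = 0.045, so k_gold = (0.36/0.045)^(1/0.64) ≈ 25.7678.
y_gold = 25.7678^0.36 ≈ 3.2210, c_gold = y_gold − 0.045·k_gold ≈ 2.0614.
Gain: Δc = 2.0614 − 1.7936 ≈ 0.2679.

Δc ≈ 0.2679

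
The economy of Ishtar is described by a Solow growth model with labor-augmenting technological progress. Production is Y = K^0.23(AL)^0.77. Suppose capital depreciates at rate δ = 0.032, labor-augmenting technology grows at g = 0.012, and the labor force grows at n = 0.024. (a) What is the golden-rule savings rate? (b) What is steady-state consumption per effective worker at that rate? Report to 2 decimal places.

Capital per effective worker breaks even when investment replaces (n + g + δ)·k; here n + g + δ = 0.068.
For Cobb-Douglas, s_gold equals capital's share: s_gold = 0.23.
At the golden rule the marginal product of capital equals n+g+δ: 0.23·k^(0.23−1) = 0.068. Solving, k_gold = (0.23/0.068)^(1/0.77) ≈ 4.8674.
y_gold = 4.8674^0.23 ≈ 1.4391; c_gold = (1−0.23)·y_gold ≈ 1.1081.

(a) s_gold = 0.23; (b) c_gold ≈ 1.11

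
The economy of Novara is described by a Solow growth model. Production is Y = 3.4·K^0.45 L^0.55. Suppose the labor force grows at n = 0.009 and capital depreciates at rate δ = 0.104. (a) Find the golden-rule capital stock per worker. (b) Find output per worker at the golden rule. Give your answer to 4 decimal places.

(a) k_gold ≈ 114.1506; (b) y_gold ≈ 28.6645

n + δ = 0.009 + 0.104 = 0.113.
At the golden rule the marginal product of capital equals n+δ: 0.45·3.4·k^(0.45−1) = 0.113. Solving, k_gold = (0.45·3.4/0.113)^(1/0.55) ≈ 114.1506.
y_gold = 3.4·114.1506^0.45 ≈ 28.6645.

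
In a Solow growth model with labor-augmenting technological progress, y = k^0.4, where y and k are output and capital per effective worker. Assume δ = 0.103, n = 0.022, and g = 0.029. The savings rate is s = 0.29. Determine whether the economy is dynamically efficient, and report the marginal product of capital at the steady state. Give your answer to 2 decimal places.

dynamically efficient; MPK ≈ 0.21

The effective depreciation rate is n + g + δ = 0.022 + 0.029 + 0.103 = 0.154.
Steady-state k*: s·k^0.4 = 0.154·k gives k* = (0.29/0.154)^(1/0.6) ≈ 2.8716.
MPK = 0.4·2.8716^(-0.6) ≈ 0.2124.
MPK > n+g+δ = 0.154, so the economy is dynamically efficient (under-saving).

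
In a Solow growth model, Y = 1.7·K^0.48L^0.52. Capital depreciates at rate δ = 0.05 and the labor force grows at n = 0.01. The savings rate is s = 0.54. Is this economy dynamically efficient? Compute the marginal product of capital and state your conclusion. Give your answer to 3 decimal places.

The effective depreciation rate is n + δ = 0.01 + 0.05 = 0.06.
Steady-state k*: s·A·k^0.48 = 0.06·k gives k* = (0.54·1.7/0.06)^(1/0.52) ≈ 189.7810.
MPK = 0.48·1.7·189.7810^(-0.52) ≈ 0.0533.
MPK < n+δ = 0.06, so the economy is dynamically inefficient (over-saving).

dynamically inefficient; MPK ≈ 0.053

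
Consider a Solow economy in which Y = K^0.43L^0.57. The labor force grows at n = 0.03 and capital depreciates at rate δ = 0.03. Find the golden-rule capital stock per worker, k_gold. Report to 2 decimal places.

k_gold ≈ 31.66

Capital per worker breaks even when investment replaces (n + δ)·k; here n + δ = 0.06.
Maximizing c = f(k) − (n+δ)·k gives f'(k) = n+δ, i.e. 0.43·k^(0.43−1) = 0.06, so k_gold = (0.43/0.06)^(1/0.57) ≈ 31.6633.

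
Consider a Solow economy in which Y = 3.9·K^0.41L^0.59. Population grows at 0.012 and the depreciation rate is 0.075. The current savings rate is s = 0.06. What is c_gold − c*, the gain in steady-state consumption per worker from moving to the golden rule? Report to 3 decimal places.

Δc ≈ 10.108

Capital per worker breaks even when investment replaces (n + δ)·k; here n + δ = 0.087.
Current steady state (s = 0.06): k* = (0.06·3.9/0.087)^(1/0.59) ≈ 5.3493, y* = 3.9·5.3493^0.41 ≈ 7.7565, c* = (1−0.06)·7.7565 ≈ 7.2911.
Maximizing c = f(k) − (n+δ)·k gives f'(k) = n+δ, i.e. 0.41·3.9·k^(0.41−1) = 0.087, so k_gold = (0.41·3.9/0.087)^(1/0.59) ≈ 138.9731.
y_gold = 3.9·138.9731^0.41 ≈ 29.4894, c_gold = y_gold − 0.087·k_gold ≈ 17.3988.
Gain: Δc = 17.3988 − 7.2911 ≈ 10.1076.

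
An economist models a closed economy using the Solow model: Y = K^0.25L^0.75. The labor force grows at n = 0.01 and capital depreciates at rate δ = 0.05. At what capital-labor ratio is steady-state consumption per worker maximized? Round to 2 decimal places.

Break-even investment rate: n + δ = 0.01 + 0.05 = 0.06.
At the golden rule the marginal product of capital equals n+δ: 0.25·k^(0.25−1) = 0.06. Solving, k_gold = (0.25/0.06)^(1/0.75) ≈ 6.7048.

k_gold ≈ 6.70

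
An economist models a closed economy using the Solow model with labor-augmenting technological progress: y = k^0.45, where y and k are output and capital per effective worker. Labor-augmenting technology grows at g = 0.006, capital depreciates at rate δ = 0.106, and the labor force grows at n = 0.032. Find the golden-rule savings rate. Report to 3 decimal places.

s_gold = 0.450

The effective depreciation rate is n + g + δ = 0.032 + 0.006 + 0.106 = 0.144.
At the golden rule MPK = n+g+δ, and in any Cobb-Douglas steady state s = (n+g+δ)·k/y = MPK·k/y = capital's share 0.45.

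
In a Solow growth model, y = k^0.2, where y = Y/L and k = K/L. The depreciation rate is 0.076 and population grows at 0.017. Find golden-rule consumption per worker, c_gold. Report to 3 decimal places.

c_gold ≈ 0.969

Break-even investment rate: n + δ = 0.017 + 0.076 = 0.093.
Golden rule sets MPK = n+δ: 0.2·k^(0.2−1) = 0.093, so k_gold = (0.2/0.093)^(1/0.8) ≈ 2.6043.
y_gold = 2.6043^0.2 ≈ 1.2110.
c_gold = y_gold − (n+δ)·k_gold = 1.2110 − 0.093·2.6043 ≈ 0.9688.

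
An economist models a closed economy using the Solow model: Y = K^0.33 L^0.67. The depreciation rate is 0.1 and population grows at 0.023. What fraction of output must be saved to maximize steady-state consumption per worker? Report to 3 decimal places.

s_gold = 0.330

Break-even investment rate: n + δ = 0.023 + 0.1 = 0.123.
At the golden rule MPK = n+δ, and in any Cobb-Douglas steady state s = (n+δ)·k/y = MPK·k/y = capital's share 0.33.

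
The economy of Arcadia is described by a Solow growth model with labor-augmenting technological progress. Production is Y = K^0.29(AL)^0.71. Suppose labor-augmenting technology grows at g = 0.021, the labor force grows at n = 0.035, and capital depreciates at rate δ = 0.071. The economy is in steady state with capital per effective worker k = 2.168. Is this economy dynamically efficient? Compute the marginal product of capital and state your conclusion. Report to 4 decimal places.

The effective depreciation rate is n + g + δ = 0.035 + 0.021 + 0.071 = 0.127.
MPK = 0.29·k^(0.29−1) = 0.29·2.168^(-0.71) ≈ 0.1674.
MPK > 0.127, so the economy is dynamically efficient (under-saving).

dynamically efficient; MPK ≈ 0.1674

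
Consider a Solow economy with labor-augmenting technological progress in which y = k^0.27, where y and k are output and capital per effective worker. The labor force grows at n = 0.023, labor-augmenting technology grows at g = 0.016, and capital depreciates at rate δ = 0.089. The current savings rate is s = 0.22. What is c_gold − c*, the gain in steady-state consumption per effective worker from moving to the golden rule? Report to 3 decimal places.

n + g + δ = 0.023 + 0.016 + 0.089 = 0.128.
Current steady state (s = 0.22): k* = (0.22/0.128)^(1/0.73) ≈ 2.1000, y* = 2.1000^0.27 ≈ 1.2218, c* = (1−0.22)·1.2218 ≈ 0.9530.
Golden rule sets MPK = n+g+δ: 0.27·k^(0.27−1) = 0.128, so k_gold = (0.27/0.128)^(1/0.73) ≈ 2.7800.
y_gold = 2.7800^0.27 ≈ 1.3179, c_gold = y_gold − 0.128·k_gold ≈ 0.9621.
Gain: Δc = 0.9621 − 0.9530 ≈ 0.0091.

Δc ≈ 0.009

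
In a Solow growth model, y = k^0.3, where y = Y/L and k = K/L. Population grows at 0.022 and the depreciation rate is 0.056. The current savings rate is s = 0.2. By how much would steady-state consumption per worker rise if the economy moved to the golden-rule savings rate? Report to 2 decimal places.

Break-even investment rate: n + δ = 0.022 + 0.056 = 0.078.
Current steady state (s = 0.2): k* = (0.2/0.078)^(1/0.7) ≈ 3.8388, y* = 3.8388^0.3 ≈ 1.4971, c* = (1−0.2)·1.4971 ≈ 1.1977.
Golden rule sets MPK = n+δ: 0.3·k^(0.3−1) = 0.078, so k_gold = (0.3/0.078)^(1/0.7) ≈ 6.8510.
y_gold = 6.8510^0.3 ≈ 1.7813, c_gold = y_gold − 0.078·k_gold ≈ 1.2469.
Gain: Δc = 1.2469 − 1.1977 ≈ 0.0492.

Δc ≈ 0.05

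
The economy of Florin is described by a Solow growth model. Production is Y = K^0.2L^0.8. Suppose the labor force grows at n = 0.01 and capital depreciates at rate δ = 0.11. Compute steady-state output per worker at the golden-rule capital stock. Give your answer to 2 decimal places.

n + δ = 0.01 + 0.11 = 0.12.
Setting f'(k) = n+δ gives 0.2·k^(0.2−1) = 0.12, hence k_gold = (0.2/0.12)^(1/0.8) ≈ 1.8937.
Output: y_gold = k_gold^0.2 = 1.8937^0.2 ≈ 1.1362.

y_gold ≈ 1.14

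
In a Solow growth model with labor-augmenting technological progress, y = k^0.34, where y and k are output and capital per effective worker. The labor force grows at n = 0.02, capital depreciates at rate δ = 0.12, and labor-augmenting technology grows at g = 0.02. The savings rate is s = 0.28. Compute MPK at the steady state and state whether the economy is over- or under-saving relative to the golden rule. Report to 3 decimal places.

Capital per effective worker breaks even when investment replaces (n + g + δ)·k; here n + g + δ = 0.16.
Steady-state k*: s·k^0.34 = 0.16·k gives k* = (0.28/0.16)^(1/0.66) ≈ 2.3347.
MPK = 0.34·2.3347^(-0.66) ≈ 0.1943.
MPK > n+g+δ = 0.16, so the economy is dynamically efficient (under-saving).

under-saving; MPK ≈ 0.194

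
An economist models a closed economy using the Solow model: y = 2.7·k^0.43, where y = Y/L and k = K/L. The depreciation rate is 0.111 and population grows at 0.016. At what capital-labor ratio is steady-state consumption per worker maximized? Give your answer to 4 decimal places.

Capital per worker breaks even when investment replaces (n + δ)·k; here n + δ = 0.127.
Setting f'(k) = n+δ gives 0.43·2.7·k^(0.43−1) = 0.127, hence k_gold = (0.43·2.7/0.127)^(1/0.57) ≈ 48.5305.

k_gold ≈ 48.5305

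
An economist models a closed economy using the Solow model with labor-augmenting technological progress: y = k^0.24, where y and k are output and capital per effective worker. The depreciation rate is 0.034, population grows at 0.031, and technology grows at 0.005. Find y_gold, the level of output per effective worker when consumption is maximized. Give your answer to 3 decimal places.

y_gold ≈ 1.476

Capital per effective worker breaks even when investment replaces (n + g + δ)·k; here n + g + δ = 0.07.
At the golden rule the marginal product of capital equals n+g+δ: 0.24·k^(0.24−1) = 0.07. Solving, k_gold = (0.24/0.07)^(1/0.76) ≈ 5.0594.
Output: y_gold = k_gold^0.24 = 5.0594^0.24 ≈ 1.4756.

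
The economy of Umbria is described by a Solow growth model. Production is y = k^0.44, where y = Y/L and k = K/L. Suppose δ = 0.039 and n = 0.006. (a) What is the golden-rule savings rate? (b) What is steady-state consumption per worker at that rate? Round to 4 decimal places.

The effective depreciation rate is n + δ = 0.006 + 0.039 = 0.045.
For Cobb-Douglas, s_gold equals capital's share: s_gold = 0.44.
Golden rule sets MPK = n+δ: 0.44·k^(0.44−1) = 0.045, so k_gold = (0.44/0.045)^(1/0.56) ≈ 58.6524.
y_gold = 58.6524^0.44 ≈ 5.9985; c_gold = (1−0.44)·y_gold ≈ 3.3592.

(a) s_gold = 0.4400; (b) c_gold ≈ 3.3592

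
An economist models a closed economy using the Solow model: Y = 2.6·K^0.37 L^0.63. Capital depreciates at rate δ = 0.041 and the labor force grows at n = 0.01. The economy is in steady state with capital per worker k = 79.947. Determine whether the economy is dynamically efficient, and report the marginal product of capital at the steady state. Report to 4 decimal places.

n + δ = 0.01 + 0.041 = 0.051.
MPK = 0.37·2.6·k^(0.37−1) = 0.37·2.6·79.947^(-0.63) ≈ 0.0609.
MPK > 0.051, so the economy is dynamically efficient (under-saving).

dynamically efficient; MPK ≈ 0.0609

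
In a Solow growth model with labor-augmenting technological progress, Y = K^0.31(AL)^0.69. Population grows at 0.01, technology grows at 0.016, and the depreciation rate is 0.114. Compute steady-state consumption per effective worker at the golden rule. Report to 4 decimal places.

c_gold ≈ 0.9862

Capital per effective worker breaks even when investment replaces (n + g + δ)·k; here n + g + δ = 0.14.
Setting f'(k) = n+g+δ gives 0.31·k^(0.31−1) = 0.14, hence k_gold = (0.31/0.14)^(1/0.69) ≈ 3.1647.
y_gold = 3.1647^0.31 ≈ 1.4292.
c_gold = y_gold − (n+g+δ)·k_gold = 1.4292 − 0.14·3.1647 ≈ 0.9862.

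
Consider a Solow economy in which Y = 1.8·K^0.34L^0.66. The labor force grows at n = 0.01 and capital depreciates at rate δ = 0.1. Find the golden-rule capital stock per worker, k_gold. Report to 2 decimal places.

k_gold ≈ 13.47

Capital per worker breaks even when investment replaces (n + δ)·k; here n + δ = 0.11.
Setting f'(k) = n+δ gives 0.34·1.8·k^(0.34−1) = 0.11, hence k_gold = (0.34·1.8/0.11)^(1/0.66) ≈ 13.4689.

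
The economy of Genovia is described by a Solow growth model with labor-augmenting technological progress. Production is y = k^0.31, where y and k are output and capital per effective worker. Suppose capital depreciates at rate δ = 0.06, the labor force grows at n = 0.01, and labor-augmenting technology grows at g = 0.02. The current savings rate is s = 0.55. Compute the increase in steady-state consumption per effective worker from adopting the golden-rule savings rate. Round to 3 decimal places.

The effective depreciation rate is n + g + δ = 0.01 + 0.02 + 0.06 = 0.09.
Current steady state (s = 0.55): k* = (0.55/0.09)^(1/0.69) ≈ 13.7818, y* = 13.7818^0.31 ≈ 2.2552, c* = (1−0.55)·2.2552 ≈ 1.0148.
Maximizing c = f(k) − (n+g+δ)·k gives f'(k) = n+g+δ, i.e. 0.31·k^(0.31−1) = 0.09, so k_gold = (0.31/0.09)^(1/0.69) ≈ 6.0039.
y_gold = 6.0039^0.31 ≈ 1.7431, c_gold = y_gold − 0.09·k_gold ≈ 1.2027.
Gain: Δc = 1.2027 − 1.0148 ≈ 0.1879.

Δc ≈ 0.188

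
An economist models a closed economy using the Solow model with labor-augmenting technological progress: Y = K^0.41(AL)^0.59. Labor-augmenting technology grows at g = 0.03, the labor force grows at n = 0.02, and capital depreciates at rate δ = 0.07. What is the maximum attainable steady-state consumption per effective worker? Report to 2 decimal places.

n + g + δ = 0.02 + 0.03 + 0.07 = 0.12.
Golden rule sets MPK = n+g+δ: 0.41·k^(0.41−1) = 0.12, so k_gold = (0.41/0.12)^(1/0.59) ≈ 8.0244.
y_gold = 8.0244^0.41 ≈ 2.3486.
c_gold = y_gold − (n+g+δ)·k_gold = 2.3486 − 0.12·8.0244 ≈ 1.3857.

c_gold ≈ 1.39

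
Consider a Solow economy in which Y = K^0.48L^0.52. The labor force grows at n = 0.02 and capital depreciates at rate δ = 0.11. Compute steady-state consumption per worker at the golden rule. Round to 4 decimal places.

Capital per worker breaks even when investment replaces (n + δ)·k; here n + δ = 0.13.
Golden rule sets MPK = n+δ: 0.48·k^(0.48−1) = 0.13, so k_gold = (0.48/0.13)^(1/0.52) ≈ 12.3298.
y_gold = 12.3298^0.48 ≈ 3.3393.
c_gold = y_gold − (n+δ)·k_gold = 3.3393 − 0.13·12.3298 ≈ 1.7365.

c_gold ≈ 1.7365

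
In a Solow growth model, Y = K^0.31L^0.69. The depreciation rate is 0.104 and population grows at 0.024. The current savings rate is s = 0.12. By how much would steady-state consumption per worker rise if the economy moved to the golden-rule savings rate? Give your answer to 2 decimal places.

Δc ≈ 0.17

Break-even investment rate: n + δ = 0.024 + 0.104 = 0.128.
Current steady state (s = 0.12): k* = (0.12/0.128)^(1/0.69) ≈ 0.9107, y* = 0.9107^0.31 ≈ 0.9714, c* = (1−0.12)·0.9714 ≈ 0.8549.
At the golden rule the marginal product of capital equals n+δ: 0.31·k^(0.31−1) = 0.128. Solving, k_gold = (0.31/0.128)^(1/0.69) ≈ 3.6036.
y_gold = 3.6036^0.31 ≈ 1.4880, c_gold = y_gold − 0.128·k_gold ≈ 1.0267.
Gain: Δc = 1.0267 − 0.8549 ≈ 0.1718.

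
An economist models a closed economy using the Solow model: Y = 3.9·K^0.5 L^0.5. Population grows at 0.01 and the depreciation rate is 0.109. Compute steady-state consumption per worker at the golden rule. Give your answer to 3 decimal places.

c_gold ≈ 31.954

Break-even investment rate: n + δ = 0.01 + 0.109 = 0.119.
At the golden rule the marginal product of capital equals n+δ: 0.5·3.9·k^(0.5−1) = 0.119. Solving, k_gold = (0.5·3.9/0.119)^(1/0.5) ≈ 268.5192.
y_gold = 3.9·268.5192^0.5 ≈ 63.9076.
c_gold = y_gold − (n+δ)·k_gold = 63.9076 − 0.119·268.5192 ≈ 31.9538.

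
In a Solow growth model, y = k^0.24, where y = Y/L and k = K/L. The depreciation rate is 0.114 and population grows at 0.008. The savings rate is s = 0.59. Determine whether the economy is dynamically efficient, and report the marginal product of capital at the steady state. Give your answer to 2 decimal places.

dynamically inefficient; MPK ≈ 0.05

The effective depreciation rate is n + δ = 0.008 + 0.114 = 0.122.
Steady-state k*: s·k^0.24 = 0.122·k gives k* = (0.59/0.122)^(1/0.76) ≈ 7.9551.
MPK = 0.24·7.9551^(-0.76) ≈ 0.0496.
MPK < n+δ = 0.122, so the economy is dynamically inefficient (over-saving).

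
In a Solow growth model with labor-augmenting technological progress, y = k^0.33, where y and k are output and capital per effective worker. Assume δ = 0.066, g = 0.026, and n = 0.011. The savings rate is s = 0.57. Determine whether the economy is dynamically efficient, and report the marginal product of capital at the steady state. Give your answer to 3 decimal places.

dynamically inefficient; MPK ≈ 0.060

The effective depreciation rate is n + g + δ = 0.011 + 0.026 + 0.066 = 0.103.
Steady-state k*: s·k^0.33 = 0.103·k gives k* = (0.57/0.103)^(1/0.67) ≈ 12.8532.
MPK = 0.33·12.8532^(-0.67) ≈ 0.0596.
MPK < n+g+δ = 0.103, so the economy is dynamically inefficient (over-saving).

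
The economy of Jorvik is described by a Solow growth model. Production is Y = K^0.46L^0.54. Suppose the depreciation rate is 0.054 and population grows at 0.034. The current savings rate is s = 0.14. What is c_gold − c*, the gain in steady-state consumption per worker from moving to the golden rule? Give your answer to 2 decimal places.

Δc ≈ 0.93

Break-even investment rate: n + δ = 0.034 + 0.054 = 0.088.
Current steady state (s = 0.14): k* = (0.14/0.088)^(1/0.54) ≈ 2.3627, y* = 2.3627^0.46 ≈ 1.4852, c* = (1−0.14)·1.4852 ≈ 1.2772.
Setting f'(k) = n+δ gives 0.46·k^(0.46−1) = 0.088, hence k_gold = (0.46/0.088)^(1/0.54) ≈ 21.3865.
y_gold = 21.3865^0.46 ≈ 4.0913, c_gold = y_gold − 0.088·k_gold ≈ 2.2093.
Gain: Δc = 2.2093 − 1.2772 ≈ 0.9321.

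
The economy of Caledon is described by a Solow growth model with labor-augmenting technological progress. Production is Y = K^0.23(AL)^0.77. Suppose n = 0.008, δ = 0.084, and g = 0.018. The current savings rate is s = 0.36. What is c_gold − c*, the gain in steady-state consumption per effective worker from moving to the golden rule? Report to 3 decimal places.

Δc ≈ 0.048

The effective depreciation rate is n + g + δ = 0.008 + 0.018 + 0.084 = 0.11.
Current steady state (s = 0.36): k* = (0.36/0.11)^(1/0.77) ≈ 4.6635, y* = 4.6635^0.23 ≈ 1.4250, c* = (1−0.36)·1.4250 ≈ 0.9120.
At the golden rule the marginal product of capital equals n+g+δ: 0.23·k^(0.23−1) = 0.11. Solving, k_gold = (0.23/0.11)^(1/0.77) ≈ 2.6063.
y_gold = 2.6063^0.23 ≈ 1.2465, c_gold = y_gold − 0.11·k_gold ≈ 0.9598.
Gain: Δc = 0.9598 − 0.9120 ≈ 0.0478.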